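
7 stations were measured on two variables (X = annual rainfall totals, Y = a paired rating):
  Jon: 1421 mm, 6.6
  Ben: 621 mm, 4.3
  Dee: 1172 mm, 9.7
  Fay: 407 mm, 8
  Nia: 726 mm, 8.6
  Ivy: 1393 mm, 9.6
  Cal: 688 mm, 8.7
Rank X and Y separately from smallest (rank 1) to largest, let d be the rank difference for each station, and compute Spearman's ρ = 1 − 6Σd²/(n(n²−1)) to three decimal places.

Ranks of variable 1: 7, 2, 5, 1, 4, 6, 3
Ranks of variable 2: 2, 1, 7, 3, 4, 6, 5
d = r₁ − r₂: 5, 1, -2, -2, 0, 0, -2
d²: 25, 1, 4, 4, 0, 0, 4; Σd² = 38
ρ = 1 − 6·38/(7·48) = 1 − 228/336 = 0.321

0.321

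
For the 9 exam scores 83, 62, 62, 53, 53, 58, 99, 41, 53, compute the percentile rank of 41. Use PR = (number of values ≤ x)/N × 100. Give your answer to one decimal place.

N = 9.
Strictly below 41: 0. Equal to 41: 1.
PR = 1/9 × 100 = 11.1

11.1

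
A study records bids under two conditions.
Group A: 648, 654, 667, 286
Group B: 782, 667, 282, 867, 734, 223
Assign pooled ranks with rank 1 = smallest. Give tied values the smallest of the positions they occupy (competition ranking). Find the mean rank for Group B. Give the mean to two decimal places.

6.00

Sorted (ascending): 223, 282, 286, 648, 654, 667, 667, 734, 782, 867
The 2 values of 667 occupy positions 6–7 → each gets rank 6.
Group B values → pooled ranks: 782→9, 667→6, 282→2, 867→10, 734→8, 223→1
Mean rank = (9 + 6 + 2 + 10 + 8 + 1) / 6 = 6.00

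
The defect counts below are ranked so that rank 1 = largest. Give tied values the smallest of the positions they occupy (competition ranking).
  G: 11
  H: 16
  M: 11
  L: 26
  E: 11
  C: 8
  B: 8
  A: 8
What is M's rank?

3

Sorted (descending): 26, 16, 11, 11, 11, 8, 8, 8
The 3 values of 11 occupy positions 3–5 → each gets rank 3.
The 3 values of 8 occupy positions 6–8 → each gets rank 6.
M has value 11 → rank 3.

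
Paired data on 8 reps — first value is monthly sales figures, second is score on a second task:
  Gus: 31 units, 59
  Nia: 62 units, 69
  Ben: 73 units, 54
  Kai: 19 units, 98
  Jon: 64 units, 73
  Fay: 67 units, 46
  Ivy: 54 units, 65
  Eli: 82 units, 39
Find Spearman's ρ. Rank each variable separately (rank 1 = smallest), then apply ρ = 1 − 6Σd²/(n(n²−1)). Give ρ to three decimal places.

-0.738

Ranks of variable 1: 2, 4, 7, 1, 5, 6, 3, 8
Ranks of variable 2: 4, 6, 3, 8, 7, 2, 5, 1
d = r₁ − r₂: -2, -2, 4, -7, -2, 4, -2, 7
d²: 4, 4, 16, 49, 4, 16, 4, 49; Σd² = 146
ρ = 1 − 6·146/(8·63) = 1 − 876/504 = -0.738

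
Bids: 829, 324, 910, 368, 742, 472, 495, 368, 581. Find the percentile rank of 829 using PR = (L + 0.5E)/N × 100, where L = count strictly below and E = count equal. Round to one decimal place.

83.3

N = 9.
Strictly below 829: 7. Equal to 829: 1.
PR = (7 + 0.5·1)/9 × 100 = 83.3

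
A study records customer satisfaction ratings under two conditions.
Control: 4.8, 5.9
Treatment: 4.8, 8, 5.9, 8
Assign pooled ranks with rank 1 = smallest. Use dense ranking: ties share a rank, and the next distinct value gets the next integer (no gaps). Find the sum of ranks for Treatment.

Sorted (ascending): 4.8, 4.8, 5.9, 5.9, 8, 8
The 2 values of 4.8 share dense rank 1.
The 2 values of 5.9 share dense rank 2.
The 2 values of 8 share dense rank 3.
Treatment values → pooled ranks: 4.8→1, 8→3, 5.9→2, 8→3
Rank sum = 1 + 3 + 2 + 3 = 9

9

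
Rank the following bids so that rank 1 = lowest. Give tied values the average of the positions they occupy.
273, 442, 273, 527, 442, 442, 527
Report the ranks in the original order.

Sorted (ascending): 273, 273, 442, 442, 442, 527, 527
The 2 values of 273 occupy positions 1–2 → average rank (1+2)/2 = 1.5.
The 3 values of 442 occupy positions 3–5 → average rank 4.
The 2 values of 527 occupy positions 6–7 → average rank (6+7)/2 = 6.5.

1.5, 4, 1.5, 6.5, 4, 4, 6.5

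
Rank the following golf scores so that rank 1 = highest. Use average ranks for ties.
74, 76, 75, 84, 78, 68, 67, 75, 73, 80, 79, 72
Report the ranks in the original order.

Sorted (descending): 84, 80, 79, 78, 76, 75, 75, 74, 73, 72, 68, 67
The 2 values of 75 occupy positions 6–7 → average rank (6+7)/2 = 6.5.

8, 5, 6.5, 1, 4, 11, 12, 6.5, 9, 2, 3, 10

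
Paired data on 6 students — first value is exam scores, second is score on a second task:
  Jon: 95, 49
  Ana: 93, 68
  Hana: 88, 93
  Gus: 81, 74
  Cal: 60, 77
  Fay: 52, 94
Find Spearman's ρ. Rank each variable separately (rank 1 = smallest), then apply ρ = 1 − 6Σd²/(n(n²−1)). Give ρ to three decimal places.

-0.829

Ranks of variable 1: 6, 5, 4, 3, 2, 1
Ranks of variable 2: 1, 2, 5, 3, 4, 6
d = r₁ − r₂: 5, 3, -1, 0, -2, -5
d²: 25, 9, 1, 0, 4, 25; Σd² = 64
ρ = 1 − 6·64/(6·35) = 1 − 384/210 = -0.829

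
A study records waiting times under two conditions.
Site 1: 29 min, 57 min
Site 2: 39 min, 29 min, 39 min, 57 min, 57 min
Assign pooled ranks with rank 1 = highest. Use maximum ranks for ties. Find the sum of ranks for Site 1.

10

Sorted (descending): 57, 57, 57, 39, 39, 29, 29
The 3 values of 57 occupy positions 1–3 → each gets rank 3.
The 2 values of 39 occupy positions 4–5 → each gets rank 5.
The 2 values of 29 occupy positions 6–7 → each gets rank 7.
Site 1 values → pooled ranks: 29→7, 57→3
Rank sum = 7 + 3 = 10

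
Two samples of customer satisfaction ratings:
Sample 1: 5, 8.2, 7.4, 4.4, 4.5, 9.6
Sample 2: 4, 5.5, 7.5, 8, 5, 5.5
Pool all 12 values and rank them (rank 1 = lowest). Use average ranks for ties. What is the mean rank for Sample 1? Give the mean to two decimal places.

6.75

Sorted (ascending): 4, 4.4, 4.5, 5, 5, 5.5, 5.5, 7.4, 7.5, 8, 8.2, 9.6
The 2 values of 5 occupy positions 4–5 → average rank (4+5)/2 = 4.5.
The 2 values of 5.5 occupy positions 6–7 → average rank (6+7)/2 = 6.5.
Sample 1 values → pooled ranks: 5→4.5, 8.2→11, 7.4→8, 4.4→2, 4.5→3, 9.6→12
Mean rank = (4.5 + 11 + 8 + 2 + 3 + 12) / 6 = 6.75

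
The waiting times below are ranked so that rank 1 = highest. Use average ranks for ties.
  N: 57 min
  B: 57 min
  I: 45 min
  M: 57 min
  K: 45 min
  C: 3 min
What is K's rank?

Sorted (descending): 57, 57, 57, 45, 45, 3
The 3 values of 57 occupy positions 1–3 → average rank 2.
The 2 values of 45 occupy positions 4–5 → average rank (4+5)/2 = 4.5.
K has value 45 min → rank 4.5.

4.5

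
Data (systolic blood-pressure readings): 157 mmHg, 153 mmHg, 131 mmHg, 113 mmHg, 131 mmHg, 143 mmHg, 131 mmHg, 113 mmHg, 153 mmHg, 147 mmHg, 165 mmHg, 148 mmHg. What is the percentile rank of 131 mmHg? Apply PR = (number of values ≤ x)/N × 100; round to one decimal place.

41.7

N = 12.
Strictly below 131: 2. Equal to 131: 3.
PR = 5/12 × 100 = 41.7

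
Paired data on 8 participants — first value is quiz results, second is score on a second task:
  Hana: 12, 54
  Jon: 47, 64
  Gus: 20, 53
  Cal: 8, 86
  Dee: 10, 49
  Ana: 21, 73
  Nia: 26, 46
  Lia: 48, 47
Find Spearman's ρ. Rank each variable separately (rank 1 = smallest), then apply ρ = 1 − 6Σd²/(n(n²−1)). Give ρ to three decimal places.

-0.429

Ranks of variable 1: 3, 7, 4, 1, 2, 5, 6, 8
Ranks of variable 2: 5, 6, 4, 8, 3, 7, 1, 2
d = r₁ − r₂: -2, 1, 0, -7, -1, -2, 5, 6
d²: 4, 1, 0, 49, 1, 4, 25, 36; Σd² = 120
ρ = 1 − 6·120/(8·63) = 1 − 720/504 = -0.429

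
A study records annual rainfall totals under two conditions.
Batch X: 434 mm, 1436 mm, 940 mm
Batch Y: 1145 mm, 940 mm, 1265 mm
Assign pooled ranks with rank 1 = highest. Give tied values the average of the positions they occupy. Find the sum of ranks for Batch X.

Sorted (descending): 1436, 1265, 1145, 940, 940, 434
The 2 values of 940 occupy positions 4–5 → average rank (4+5)/2 = 4.5.
Batch X values → pooled ranks: 434→6, 1436→1, 940→4.5
Rank sum = 6 + 1 + 4.5 = 11.5

11.5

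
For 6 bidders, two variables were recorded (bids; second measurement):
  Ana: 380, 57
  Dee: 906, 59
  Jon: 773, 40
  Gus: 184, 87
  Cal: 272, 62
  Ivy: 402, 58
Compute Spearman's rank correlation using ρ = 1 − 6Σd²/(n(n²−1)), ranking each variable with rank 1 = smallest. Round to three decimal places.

Ranks of variable 1: 3, 6, 5, 1, 2, 4
Ranks of variable 2: 2, 4, 1, 6, 5, 3
d = r₁ − r₂: 1, 2, 4, -5, -3, 1
d²: 1, 4, 16, 25, 9, 1; Σd² = 56
ρ = 1 − 6·56/(6·35) = 1 − 336/210 = -0.600

-0.600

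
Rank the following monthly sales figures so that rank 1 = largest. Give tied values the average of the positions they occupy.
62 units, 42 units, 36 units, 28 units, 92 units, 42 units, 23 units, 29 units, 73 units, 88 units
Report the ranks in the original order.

Sorted (descending): 92, 88, 73, 62, 42, 42, 36, 29, 28, 23
The 2 values of 42 occupy positions 5–6 → average rank (5+6)/2 = 5.5.

4, 5.5, 7, 9, 1, 5.5, 10, 8, 3, 2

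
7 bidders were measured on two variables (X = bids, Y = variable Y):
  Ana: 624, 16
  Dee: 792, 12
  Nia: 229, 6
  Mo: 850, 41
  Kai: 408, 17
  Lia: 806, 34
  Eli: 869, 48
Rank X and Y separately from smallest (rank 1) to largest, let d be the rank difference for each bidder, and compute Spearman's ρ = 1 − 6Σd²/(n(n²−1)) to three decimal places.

0.857

Ranks of variable 1: 3, 4, 1, 6, 2, 5, 7
Ranks of variable 2: 3, 2, 1, 6, 4, 5, 7
d = r₁ − r₂: 0, 2, 0, 0, -2, 0, 0
d²: 0, 4, 0, 0, 4, 0, 0; Σd² = 8
ρ = 1 − 6·8/(7·48) = 1 − 48/336 = 0.857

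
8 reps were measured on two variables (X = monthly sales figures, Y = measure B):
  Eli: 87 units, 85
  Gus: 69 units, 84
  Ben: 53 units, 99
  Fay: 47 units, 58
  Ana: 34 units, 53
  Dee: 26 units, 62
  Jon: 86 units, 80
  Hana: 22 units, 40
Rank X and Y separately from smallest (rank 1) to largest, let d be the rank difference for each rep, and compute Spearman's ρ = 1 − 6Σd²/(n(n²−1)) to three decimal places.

Ranks of variable 1: 8, 6, 5, 4, 3, 2, 7, 1
Ranks of variable 2: 7, 6, 8, 3, 2, 4, 5, 1
d = r₁ − r₂: 1, 0, -3, 1, 1, -2, 2, 0
d²: 1, 0, 9, 1, 1, 4, 4, 0; Σd² = 20
ρ = 1 − 6·20/(8·63) = 1 − 120/504 = 0.762

0.762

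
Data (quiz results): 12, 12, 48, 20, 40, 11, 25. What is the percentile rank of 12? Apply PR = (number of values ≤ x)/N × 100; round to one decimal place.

N = 7.
Strictly below 12: 1. Equal to 12: 2.
PR = 3/7 × 100 = 42.9

42.9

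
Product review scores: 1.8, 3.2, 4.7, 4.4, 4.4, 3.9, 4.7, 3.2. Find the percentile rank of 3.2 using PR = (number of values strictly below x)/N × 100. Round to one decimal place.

N = 8.
Strictly below 3.2: 1. Equal to 3.2: 2.
PR = 1/8 × 100 = 12.5

12.5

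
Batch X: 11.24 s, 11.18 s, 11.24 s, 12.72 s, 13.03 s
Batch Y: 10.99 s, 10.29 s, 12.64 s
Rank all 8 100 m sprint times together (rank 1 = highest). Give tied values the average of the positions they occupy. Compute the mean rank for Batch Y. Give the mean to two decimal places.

Sorted (descending): 13.03, 12.72, 12.64, 11.24, 11.24, 11.18, 10.99, 10.29
The 2 values of 11.24 occupy positions 4–5 → average rank (4+5)/2 = 4.5.
Batch Y values → pooled ranks: 10.99→7, 10.29→8, 12.64→3
Mean rank = (7 + 8 + 3) / 3 = 6.00

6.00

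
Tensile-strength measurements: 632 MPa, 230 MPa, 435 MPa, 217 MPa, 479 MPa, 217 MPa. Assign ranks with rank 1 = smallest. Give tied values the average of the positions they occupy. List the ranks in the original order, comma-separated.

Sorted (ascending): 217, 217, 230, 435, 479, 632
The 2 values of 217 occupy positions 1–2 → average rank (1+2)/2 = 1.5.

6, 3, 4, 1.5, 5, 1.5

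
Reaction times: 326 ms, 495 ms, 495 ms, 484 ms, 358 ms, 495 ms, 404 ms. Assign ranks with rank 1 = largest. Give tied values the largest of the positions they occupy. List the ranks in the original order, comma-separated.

Sorted (descending): 495, 495, 495, 484, 404, 358, 326
The 3 values of 495 occupy positions 1–3 → each gets rank 3.

7, 3, 3, 4, 6, 3, 5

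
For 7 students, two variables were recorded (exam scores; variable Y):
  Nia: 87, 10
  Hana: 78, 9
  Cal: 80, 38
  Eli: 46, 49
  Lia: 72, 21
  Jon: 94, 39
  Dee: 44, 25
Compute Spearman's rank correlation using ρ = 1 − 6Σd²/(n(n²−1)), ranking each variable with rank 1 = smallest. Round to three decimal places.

Ranks of variable 1: 6, 4, 5, 2, 3, 7, 1
Ranks of variable 2: 2, 1, 5, 7, 3, 6, 4
d = r₁ − r₂: 4, 3, 0, -5, 0, 1, -3
d²: 16, 9, 0, 25, 0, 1, 9; Σd² = 60
ρ = 1 − 6·60/(7·48) = 1 − 360/336 = -0.071

-0.071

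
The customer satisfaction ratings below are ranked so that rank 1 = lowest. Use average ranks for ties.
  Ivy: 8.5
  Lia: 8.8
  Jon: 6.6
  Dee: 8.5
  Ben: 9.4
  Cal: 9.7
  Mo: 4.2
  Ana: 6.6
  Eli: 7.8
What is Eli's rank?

Sorted (ascending): 4.2, 6.6, 6.6, 7.8, 8.5, 8.5, 8.8, 9.4, 9.7
The 2 values of 6.6 occupy positions 2–3 → average rank (2+3)/2 = 2.5.
The 2 values of 8.5 occupy positions 5–6 → average rank (5+6)/2 = 5.5.
Eli has value 7.8 → rank 4.

4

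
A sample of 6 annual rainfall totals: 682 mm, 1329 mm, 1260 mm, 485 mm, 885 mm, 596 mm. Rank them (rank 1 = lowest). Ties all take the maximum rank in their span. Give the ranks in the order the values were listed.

3, 6, 5, 1, 4, 2

Sorted (ascending): 485, 596, 682, 885, 1260, 1329
No ties — each value takes its position as its rank.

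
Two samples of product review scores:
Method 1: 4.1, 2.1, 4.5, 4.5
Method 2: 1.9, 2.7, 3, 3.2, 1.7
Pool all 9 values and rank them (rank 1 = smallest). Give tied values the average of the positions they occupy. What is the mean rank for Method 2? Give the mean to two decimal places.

Sorted (ascending): 1.7, 1.9, 2.1, 2.7, 3, 3.2, 4.1, 4.5, 4.5
The 2 values of 4.5 occupy positions 8–9 → average rank (8+9)/2 = 8.5.
Method 2 values → pooled ranks: 1.9→2, 2.7→4, 3→5, 3.2→6, 1.7→1
Mean rank = (2 + 4 + 5 + 6 + 1) / 5 = 3.60

3.60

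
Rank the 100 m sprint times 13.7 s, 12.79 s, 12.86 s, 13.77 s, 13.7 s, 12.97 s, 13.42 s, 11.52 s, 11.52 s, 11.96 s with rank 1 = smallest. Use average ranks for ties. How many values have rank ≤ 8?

7

Sorted (ascending): 11.52, 11.52, 11.96, 12.79, 12.86, 12.97, 13.42, 13.7, 13.7, 13.77
The 2 values of 11.52 occupy positions 1–2 → average rank (1+2)/2 = 1.5.
The 2 values of 13.7 occupy positions 8–9 → average rank (8+9)/2 = 8.5.
Ranks ≤ 8: {1.5, 1.5, 3, 4, 5, 6, 7} → 7 values.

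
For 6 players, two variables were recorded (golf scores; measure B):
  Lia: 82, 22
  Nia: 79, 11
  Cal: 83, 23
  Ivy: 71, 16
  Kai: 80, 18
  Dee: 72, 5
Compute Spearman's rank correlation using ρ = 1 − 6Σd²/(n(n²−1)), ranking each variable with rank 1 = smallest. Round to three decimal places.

0.829

Ranks of variable 1: 5, 3, 6, 1, 4, 2
Ranks of variable 2: 5, 2, 6, 3, 4, 1
d = r₁ − r₂: 0, 1, 0, -2, 0, 1
d²: 0, 1, 0, 4, 0, 1; Σd² = 6
ρ = 1 − 6·6/(6·35) = 1 − 36/210 = 0.829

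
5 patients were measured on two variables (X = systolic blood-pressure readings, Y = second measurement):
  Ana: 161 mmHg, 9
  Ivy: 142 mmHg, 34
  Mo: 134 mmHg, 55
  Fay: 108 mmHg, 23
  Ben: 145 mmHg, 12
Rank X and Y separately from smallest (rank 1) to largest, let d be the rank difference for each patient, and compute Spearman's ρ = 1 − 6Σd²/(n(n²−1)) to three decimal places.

-0.700

Ranks of variable 1: 5, 3, 2, 1, 4
Ranks of variable 2: 1, 4, 5, 3, 2
d = r₁ − r₂: 4, -1, -3, -2, 2
d²: 16, 1, 9, 4, 4; Σd² = 34
ρ = 1 − 6·34/(5·24) = 1 − 204/120 = -0.700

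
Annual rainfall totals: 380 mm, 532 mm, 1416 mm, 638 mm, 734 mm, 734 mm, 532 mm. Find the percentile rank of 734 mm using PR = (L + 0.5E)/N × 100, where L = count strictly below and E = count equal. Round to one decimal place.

N = 7.
Strictly below 734: 4. Equal to 734: 2.
PR = (4 + 0.5·2)/7 × 100 = 71.4

71.4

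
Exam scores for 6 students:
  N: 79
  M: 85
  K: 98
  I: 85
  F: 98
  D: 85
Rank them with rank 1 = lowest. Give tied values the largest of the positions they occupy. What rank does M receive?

Sorted (ascending): 79, 85, 85, 85, 98, 98
The 3 values of 85 occupy positions 2–4 → each gets rank 4.
The 2 values of 98 occupy positions 5–6 → each gets rank 6.
M has value 85 → rank 4.

4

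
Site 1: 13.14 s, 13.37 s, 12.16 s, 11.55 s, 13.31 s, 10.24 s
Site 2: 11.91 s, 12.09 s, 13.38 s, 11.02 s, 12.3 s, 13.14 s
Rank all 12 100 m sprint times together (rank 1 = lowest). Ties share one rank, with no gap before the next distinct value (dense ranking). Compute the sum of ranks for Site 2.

Sorted (ascending): 10.24, 11.02, 11.55, 11.91, 12.09, 12.16, 12.3, 13.14, 13.14, 13.31, 13.37, 13.38
The 2 values of 13.14 share dense rank 8.
Remaining distinct values take the next consecutive integers.
Site 2 values → pooled ranks: 11.91→4, 12.09→5, 13.38→11, 11.02→2, 12.3→7, 13.14→8
Rank sum = 4 + 5 + 11 + 2 + 7 + 8 = 37

37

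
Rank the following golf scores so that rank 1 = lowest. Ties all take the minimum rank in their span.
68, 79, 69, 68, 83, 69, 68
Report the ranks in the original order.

1, 6, 4, 1, 7, 4, 1

Sorted (ascending): 68, 68, 68, 69, 69, 79, 83
The 3 values of 68 occupy positions 1–3 → each gets rank 1.
The 2 values of 69 occupy positions 4–5 → each gets rank 4.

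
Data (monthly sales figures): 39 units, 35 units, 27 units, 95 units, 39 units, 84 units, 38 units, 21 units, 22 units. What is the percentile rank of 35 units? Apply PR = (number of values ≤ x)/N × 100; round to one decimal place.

44.4

N = 9.
Strictly below 35: 3. Equal to 35: 1.
PR = 4/9 × 100 = 44.4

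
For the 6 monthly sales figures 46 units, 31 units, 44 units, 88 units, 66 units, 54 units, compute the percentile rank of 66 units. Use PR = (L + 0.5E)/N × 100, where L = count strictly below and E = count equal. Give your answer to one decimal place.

N = 6.
Strictly below 66: 4. Equal to 66: 1.
PR = (4 + 0.5·1)/6 × 100 = 75.0

75.0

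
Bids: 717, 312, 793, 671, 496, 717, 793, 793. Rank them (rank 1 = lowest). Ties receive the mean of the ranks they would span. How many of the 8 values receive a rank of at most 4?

3

Sorted (ascending): 312, 496, 671, 717, 717, 793, 793, 793
The 2 values of 717 occupy positions 4–5 → average rank (4+5)/2 = 4.5.
The 3 values of 793 occupy positions 6–8 → average rank 7.
Ranks ≤ 4: {1, 2, 3} → 3 values.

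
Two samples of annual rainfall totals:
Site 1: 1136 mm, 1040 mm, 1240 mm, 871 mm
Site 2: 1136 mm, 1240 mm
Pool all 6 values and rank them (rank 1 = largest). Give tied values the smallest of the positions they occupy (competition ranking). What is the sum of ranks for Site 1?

15

Sorted (descending): 1240, 1240, 1136, 1136, 1040, 871
The 2 values of 1240 occupy positions 1–2 → each gets rank 1.
The 2 values of 1136 occupy positions 3–4 → each gets rank 3.
Site 1 values → pooled ranks: 1136→3, 1040→5, 1240→1, 871→6
Rank sum = 3 + 5 + 1 + 6 = 15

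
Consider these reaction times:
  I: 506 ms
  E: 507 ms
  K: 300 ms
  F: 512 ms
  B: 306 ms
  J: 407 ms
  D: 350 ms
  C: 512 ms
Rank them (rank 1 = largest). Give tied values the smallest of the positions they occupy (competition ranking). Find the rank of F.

Sorted (descending): 512, 512, 507, 506, 407, 350, 306, 300
The 2 values of 512 occupy positions 1–2 → each gets rank 1.
F has value 512 ms → rank 1.

1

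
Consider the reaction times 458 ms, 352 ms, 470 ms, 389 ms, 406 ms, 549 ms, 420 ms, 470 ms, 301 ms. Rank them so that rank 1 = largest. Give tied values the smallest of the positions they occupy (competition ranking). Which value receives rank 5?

420

Sorted (descending): 549, 470, 470, 458, 420, 406, 389, 352, 301
The 2 values of 470 occupy positions 2–3 → each gets rank 2.
Rank 5 → value 420.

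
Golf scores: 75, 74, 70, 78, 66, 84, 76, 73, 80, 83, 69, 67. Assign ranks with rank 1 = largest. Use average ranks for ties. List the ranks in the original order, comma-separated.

Sorted (descending): 84, 83, 80, 78, 76, 75, 74, 73, 70, 69, 67, 66
No ties — each value takes its position as its rank.

6, 7, 9, 4, 12, 1, 5, 8, 3, 2, 10, 11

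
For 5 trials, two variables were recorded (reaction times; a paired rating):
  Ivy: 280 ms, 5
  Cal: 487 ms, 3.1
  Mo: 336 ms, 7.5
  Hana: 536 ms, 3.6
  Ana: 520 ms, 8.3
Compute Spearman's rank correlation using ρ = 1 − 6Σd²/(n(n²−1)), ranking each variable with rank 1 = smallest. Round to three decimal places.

Ranks of variable 1: 1, 3, 2, 5, 4
Ranks of variable 2: 3, 1, 4, 2, 5
d = r₁ − r₂: -2, 2, -2, 3, -1
d²: 4, 4, 4, 9, 1; Σd² = 22
ρ = 1 − 6·22/(5·24) = 1 − 132/120 = -0.100

-0.100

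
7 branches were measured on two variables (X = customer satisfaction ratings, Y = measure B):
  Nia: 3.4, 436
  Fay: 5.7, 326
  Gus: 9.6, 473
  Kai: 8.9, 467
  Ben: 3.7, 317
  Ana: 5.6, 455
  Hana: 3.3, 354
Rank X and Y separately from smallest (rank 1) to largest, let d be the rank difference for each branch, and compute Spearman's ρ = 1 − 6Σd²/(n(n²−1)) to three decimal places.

0.607

Ranks of variable 1: 2, 5, 7, 6, 3, 4, 1
Ranks of variable 2: 4, 2, 7, 6, 1, 5, 3
d = r₁ − r₂: -2, 3, 0, 0, 2, -1, -2
d²: 4, 9, 0, 0, 4, 1, 4; Σd² = 22
ρ = 1 − 6·22/(7·48) = 1 − 132/336 = 0.607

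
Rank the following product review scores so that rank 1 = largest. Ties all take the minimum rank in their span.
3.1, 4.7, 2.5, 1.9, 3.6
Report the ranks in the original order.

Sorted (descending): 4.7, 3.6, 3.1, 2.5, 1.9
No ties — each value takes its position as its rank.

3, 1, 4, 5, 2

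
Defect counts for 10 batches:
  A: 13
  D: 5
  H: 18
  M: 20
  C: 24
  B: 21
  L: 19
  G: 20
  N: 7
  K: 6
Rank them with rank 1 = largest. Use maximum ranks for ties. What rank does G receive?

4

Sorted (descending): 24, 21, 20, 20, 19, 18, 13, 7, 6, 5
The 2 values of 20 occupy positions 3–4 → each gets rank 4.
G has value 20 → rank 4.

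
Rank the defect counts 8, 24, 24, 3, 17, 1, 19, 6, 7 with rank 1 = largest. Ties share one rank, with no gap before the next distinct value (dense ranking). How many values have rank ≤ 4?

Sorted (descending): 24, 24, 19, 17, 8, 7, 6, 3, 1
The 2 values of 24 share dense rank 1.
Remaining distinct values take the next consecutive integers.
Ranks ≤ 4: {1, 1, 2, 3, 4} → 5 values.

5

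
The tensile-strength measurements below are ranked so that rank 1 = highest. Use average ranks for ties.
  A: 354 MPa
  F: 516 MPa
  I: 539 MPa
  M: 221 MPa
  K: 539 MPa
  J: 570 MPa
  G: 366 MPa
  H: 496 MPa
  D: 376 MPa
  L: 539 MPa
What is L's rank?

3

Sorted (descending): 570, 539, 539, 539, 516, 496, 376, 366, 354, 221
The 3 values of 539 occupy positions 2–4 → average rank 3.
L has value 539 MPa → rank 3.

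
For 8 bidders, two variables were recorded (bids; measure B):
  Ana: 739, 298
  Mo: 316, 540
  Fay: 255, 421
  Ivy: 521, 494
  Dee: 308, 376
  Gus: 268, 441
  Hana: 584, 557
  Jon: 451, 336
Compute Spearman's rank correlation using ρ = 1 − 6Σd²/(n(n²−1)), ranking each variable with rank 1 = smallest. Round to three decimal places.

-0.024

Ranks of variable 1: 8, 4, 1, 6, 3, 2, 7, 5
Ranks of variable 2: 1, 7, 4, 6, 3, 5, 8, 2
d = r₁ − r₂: 7, -3, -3, 0, 0, -3, -1, 3
d²: 49, 9, 9, 0, 0, 9, 1, 9; Σd² = 86
ρ = 1 − 6·86/(8·63) = 1 − 516/504 = -0.024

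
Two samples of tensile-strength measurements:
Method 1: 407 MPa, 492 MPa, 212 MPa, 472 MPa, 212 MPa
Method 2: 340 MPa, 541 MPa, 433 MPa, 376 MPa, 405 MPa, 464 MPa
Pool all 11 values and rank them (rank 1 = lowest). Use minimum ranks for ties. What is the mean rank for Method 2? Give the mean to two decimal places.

Sorted (ascending): 212, 212, 340, 376, 405, 407, 433, 464, 472, 492, 541
The 2 values of 212 occupy positions 1–2 → each gets rank 1.
Method 2 values → pooled ranks: 340→3, 541→11, 433→7, 376→4, 405→5, 464→8
Mean rank = (3 + 11 + 7 + 4 + 5 + 8) / 6 = 6.33

6.33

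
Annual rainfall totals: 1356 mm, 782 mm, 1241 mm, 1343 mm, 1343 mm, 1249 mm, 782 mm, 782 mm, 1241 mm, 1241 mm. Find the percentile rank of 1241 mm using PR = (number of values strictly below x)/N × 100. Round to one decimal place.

N = 10.
Strictly below 1241: 3. Equal to 1241: 3.
PR = 3/10 × 100 = 30.0

30.0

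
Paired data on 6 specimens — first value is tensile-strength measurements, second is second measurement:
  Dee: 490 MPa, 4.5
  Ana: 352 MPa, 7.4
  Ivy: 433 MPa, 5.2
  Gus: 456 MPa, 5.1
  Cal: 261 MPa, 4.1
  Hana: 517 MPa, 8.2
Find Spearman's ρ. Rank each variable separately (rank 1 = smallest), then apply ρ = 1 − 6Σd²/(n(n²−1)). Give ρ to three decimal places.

0.429

Ranks of variable 1: 5, 2, 3, 4, 1, 6
Ranks of variable 2: 2, 5, 4, 3, 1, 6
d = r₁ − r₂: 3, -3, -1, 1, 0, 0
d²: 9, 9, 1, 1, 0, 0; Σd² = 20
ρ = 1 − 6·20/(6·35) = 1 − 120/210 = 0.429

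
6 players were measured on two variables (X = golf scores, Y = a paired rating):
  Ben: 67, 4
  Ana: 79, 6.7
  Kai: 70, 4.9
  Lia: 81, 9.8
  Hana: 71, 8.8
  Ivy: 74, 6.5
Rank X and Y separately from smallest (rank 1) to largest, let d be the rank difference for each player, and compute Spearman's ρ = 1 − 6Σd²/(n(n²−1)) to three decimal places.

0.829

Ranks of variable 1: 1, 5, 2, 6, 3, 4
Ranks of variable 2: 1, 4, 2, 6, 5, 3
d = r₁ − r₂: 0, 1, 0, 0, -2, 1
d²: 0, 1, 0, 0, 4, 1; Σd² = 6
ρ = 1 − 6·6/(6·35) = 1 − 36/210 = 0.829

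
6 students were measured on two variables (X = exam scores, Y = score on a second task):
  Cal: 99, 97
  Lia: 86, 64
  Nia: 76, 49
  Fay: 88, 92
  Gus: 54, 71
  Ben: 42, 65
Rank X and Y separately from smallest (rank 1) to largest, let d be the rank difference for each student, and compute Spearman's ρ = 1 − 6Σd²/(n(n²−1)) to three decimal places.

Ranks of variable 1: 6, 4, 3, 5, 2, 1
Ranks of variable 2: 6, 2, 1, 5, 4, 3
d = r₁ − r₂: 0, 2, 2, 0, -2, -2
d²: 0, 4, 4, 0, 4, 4; Σd² = 16
ρ = 1 − 6·16/(6·35) = 1 − 96/210 = 0.543

0.543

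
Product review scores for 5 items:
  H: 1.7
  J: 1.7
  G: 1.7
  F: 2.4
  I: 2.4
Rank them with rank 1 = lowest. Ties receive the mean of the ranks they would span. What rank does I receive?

4.5

Sorted (ascending): 1.7, 1.7, 1.7, 2.4, 2.4
The 3 values of 1.7 occupy positions 1–3 → average rank 2.
The 2 values of 2.4 occupy positions 4–5 → average rank (4+5)/2 = 4.5.
I has value 2.4 → rank 4.5.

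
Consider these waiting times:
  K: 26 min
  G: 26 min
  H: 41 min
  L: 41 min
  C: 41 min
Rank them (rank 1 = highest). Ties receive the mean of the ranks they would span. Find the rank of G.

4.5

Sorted (descending): 41, 41, 41, 26, 26
The 3 values of 41 occupy positions 1–3 → average rank 2.
The 2 values of 26 occupy positions 4–5 → average rank (4+5)/2 = 4.5.
G has value 26 min → rank 4.5.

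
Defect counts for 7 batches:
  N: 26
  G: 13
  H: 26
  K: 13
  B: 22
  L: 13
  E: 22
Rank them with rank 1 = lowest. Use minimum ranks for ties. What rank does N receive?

6

Sorted (ascending): 13, 13, 13, 22, 22, 26, 26
The 3 values of 13 occupy positions 1–3 → each gets rank 1.
The 2 values of 22 occupy positions 4–5 → each gets rank 4.
The 2 values of 26 occupy positions 6–7 → each gets rank 6.
N has value 26 → rank 6.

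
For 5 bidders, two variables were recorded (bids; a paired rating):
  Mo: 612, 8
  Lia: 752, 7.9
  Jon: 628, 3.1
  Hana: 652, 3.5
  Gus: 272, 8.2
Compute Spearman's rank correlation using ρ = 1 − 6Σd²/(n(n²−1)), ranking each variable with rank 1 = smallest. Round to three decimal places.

-0.600

Ranks of variable 1: 2, 5, 3, 4, 1
Ranks of variable 2: 4, 3, 1, 2, 5
d = r₁ − r₂: -2, 2, 2, 2, -4
d²: 4, 4, 4, 4, 16; Σd² = 32
ρ = 1 − 6·32/(5·24) = 1 − 192/120 = -0.600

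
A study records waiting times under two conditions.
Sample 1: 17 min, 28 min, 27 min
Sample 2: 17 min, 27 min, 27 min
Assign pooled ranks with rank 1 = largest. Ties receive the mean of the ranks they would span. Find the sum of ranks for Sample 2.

11.5

Sorted (descending): 28, 27, 27, 27, 17, 17
The 3 values of 27 occupy positions 2–4 → average rank 3.
The 2 values of 17 occupy positions 5–6 → average rank (5+6)/2 = 5.5.
Sample 2 values → pooled ranks: 17→5.5, 27→3, 27→3
Rank sum = 5.5 + 3 + 3 = 11.5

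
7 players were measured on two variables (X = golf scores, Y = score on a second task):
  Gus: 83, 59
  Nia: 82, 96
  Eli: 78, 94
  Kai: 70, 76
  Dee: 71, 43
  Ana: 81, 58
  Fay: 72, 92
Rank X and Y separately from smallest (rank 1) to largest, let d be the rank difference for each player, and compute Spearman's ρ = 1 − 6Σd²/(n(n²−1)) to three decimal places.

0.214

Ranks of variable 1: 7, 6, 4, 1, 2, 5, 3
Ranks of variable 2: 3, 7, 6, 4, 1, 2, 5
d = r₁ − r₂: 4, -1, -2, -3, 1, 3, -2
d²: 16, 1, 4, 9, 1, 9, 4; Σd² = 44
ρ = 1 − 6·44/(7·48) = 1 − 264/336 = 0.214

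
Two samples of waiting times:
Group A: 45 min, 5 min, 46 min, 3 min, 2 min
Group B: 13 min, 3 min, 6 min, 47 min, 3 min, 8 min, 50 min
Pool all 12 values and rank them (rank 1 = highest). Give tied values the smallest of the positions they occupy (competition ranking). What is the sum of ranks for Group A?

Sorted (descending): 50, 47, 46, 45, 13, 8, 6, 5, 3, 3, 3, 2
The 3 values of 3 occupy positions 9–11 → each gets rank 9.
Group A values → pooled ranks: 45→4, 5→8, 46→3, 3→9, 2→12
Rank sum = 4 + 8 + 3 + 9 + 12 = 36

36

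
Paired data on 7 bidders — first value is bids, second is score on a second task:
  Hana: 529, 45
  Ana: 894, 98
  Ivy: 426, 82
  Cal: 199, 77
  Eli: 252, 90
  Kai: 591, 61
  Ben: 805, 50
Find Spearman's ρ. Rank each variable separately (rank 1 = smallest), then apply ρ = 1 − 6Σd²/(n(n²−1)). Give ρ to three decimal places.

-0.036

Ranks of variable 1: 4, 7, 3, 1, 2, 5, 6
Ranks of variable 2: 1, 7, 5, 4, 6, 3, 2
d = r₁ − r₂: 3, 0, -2, -3, -4, 2, 4
d²: 9, 0, 4, 9, 16, 4, 16; Σd² = 58
ρ = 1 − 6·58/(7·48) = 1 − 348/336 = -0.036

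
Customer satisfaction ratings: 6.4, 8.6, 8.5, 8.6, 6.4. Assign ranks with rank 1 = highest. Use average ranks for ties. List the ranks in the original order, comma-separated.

4.5, 1.5, 3, 1.5, 4.5

Sorted (descending): 8.6, 8.6, 8.5, 6.4, 6.4
The 2 values of 8.6 occupy positions 1–2 → average rank (1+2)/2 = 1.5.
The 2 values of 6.4 occupy positions 4–5 → average rank (4+5)/2 = 4.5.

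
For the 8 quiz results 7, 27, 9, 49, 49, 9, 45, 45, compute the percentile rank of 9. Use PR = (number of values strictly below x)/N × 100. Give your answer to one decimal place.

N = 8.
Strictly below 9: 1. Equal to 9: 2.
PR = 1/8 × 100 = 12.5

12.5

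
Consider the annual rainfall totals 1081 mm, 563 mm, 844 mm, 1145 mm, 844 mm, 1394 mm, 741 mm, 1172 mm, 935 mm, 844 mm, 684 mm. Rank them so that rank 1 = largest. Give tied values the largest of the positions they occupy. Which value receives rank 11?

Sorted (descending): 1394, 1172, 1145, 1081, 935, 844, 844, 844, 741, 684, 563
The 3 values of 844 occupy positions 6–8 → each gets rank 8.
Rank 11 → value 563.

563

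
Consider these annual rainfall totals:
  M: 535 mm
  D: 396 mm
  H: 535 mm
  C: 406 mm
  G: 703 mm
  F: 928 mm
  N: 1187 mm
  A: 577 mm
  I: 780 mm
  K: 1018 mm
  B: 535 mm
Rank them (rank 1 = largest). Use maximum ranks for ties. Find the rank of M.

9

Sorted (descending): 1187, 1018, 928, 780, 703, 577, 535, 535, 535, 406, 396
The 3 values of 535 occupy positions 7–9 → each gets rank 9.
M has value 535 mm → rank 9.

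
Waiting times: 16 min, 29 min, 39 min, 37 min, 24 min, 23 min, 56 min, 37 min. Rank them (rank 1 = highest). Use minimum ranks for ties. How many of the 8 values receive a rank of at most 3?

Sorted (descending): 56, 39, 37, 37, 29, 24, 23, 16
The 2 values of 37 occupy positions 3–4 → each gets rank 3.
Ranks ≤ 3: {1, 2, 3, 3} → 4 values.

4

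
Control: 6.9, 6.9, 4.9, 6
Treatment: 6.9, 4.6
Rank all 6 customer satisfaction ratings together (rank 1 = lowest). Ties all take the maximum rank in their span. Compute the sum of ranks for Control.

Sorted (ascending): 4.6, 4.9, 6, 6.9, 6.9, 6.9
The 3 values of 6.9 occupy positions 4–6 → each gets rank 6.
Control values → pooled ranks: 6.9→6, 6.9→6, 4.9→2, 6→3
Rank sum = 6 + 6 + 2 + 3 = 17

17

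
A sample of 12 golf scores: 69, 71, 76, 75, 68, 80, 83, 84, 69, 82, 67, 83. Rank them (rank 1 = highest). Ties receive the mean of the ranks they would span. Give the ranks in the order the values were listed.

9.5, 8, 6, 7, 11, 5, 2.5, 1, 9.5, 4, 12, 2.5

Sorted (descending): 84, 83, 83, 82, 80, 76, 75, 71, 69, 69, 68, 67
The 2 values of 83 occupy positions 2–3 → average rank (2+3)/2 = 2.5.
The 2 values of 69 occupy positions 9–10 → average rank (9+10)/2 = 9.5.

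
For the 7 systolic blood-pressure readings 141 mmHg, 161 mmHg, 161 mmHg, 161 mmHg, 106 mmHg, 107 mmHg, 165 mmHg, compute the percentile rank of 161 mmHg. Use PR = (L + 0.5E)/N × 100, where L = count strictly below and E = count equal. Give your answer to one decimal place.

N = 7.
Strictly below 161: 3. Equal to 161: 3.
PR = (3 + 0.5·3)/7 × 100 = 64.3

64.3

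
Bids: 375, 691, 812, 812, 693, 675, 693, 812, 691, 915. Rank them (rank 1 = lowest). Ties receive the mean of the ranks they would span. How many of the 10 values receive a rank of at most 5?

4

Sorted (ascending): 375, 675, 691, 691, 693, 693, 812, 812, 812, 915
The 2 values of 691 occupy positions 3–4 → average rank (3+4)/2 = 3.5.
The 2 values of 693 occupy positions 5–6 → average rank (5+6)/2 = 5.5.
The 3 values of 812 occupy positions 7–9 → average rank 8.
Ranks ≤ 5: {1, 2, 3.5, 3.5} → 4 values.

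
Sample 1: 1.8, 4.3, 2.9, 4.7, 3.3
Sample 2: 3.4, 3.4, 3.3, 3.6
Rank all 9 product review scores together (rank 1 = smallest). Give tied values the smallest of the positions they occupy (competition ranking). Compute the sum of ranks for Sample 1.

Sorted (ascending): 1.8, 2.9, 3.3, 3.3, 3.4, 3.4, 3.6, 4.3, 4.7
The 2 values of 3.3 occupy positions 3–4 → each gets rank 3.
The 2 values of 3.4 occupy positions 5–6 → each gets rank 5.
Sample 1 values → pooled ranks: 1.8→1, 4.3→8, 2.9→2, 4.7→9, 3.3→3
Rank sum = 1 + 8 + 2 + 9 + 3 = 23

23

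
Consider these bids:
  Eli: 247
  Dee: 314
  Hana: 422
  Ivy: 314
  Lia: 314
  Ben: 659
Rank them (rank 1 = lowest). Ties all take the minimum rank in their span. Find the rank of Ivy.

Sorted (ascending): 247, 314, 314, 314, 422, 659
The 3 values of 314 occupy positions 2–4 → each gets rank 2.
Ivy has value 314 → rank 2.

2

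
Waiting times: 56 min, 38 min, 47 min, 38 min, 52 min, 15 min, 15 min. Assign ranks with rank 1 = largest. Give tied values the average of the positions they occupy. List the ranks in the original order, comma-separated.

1, 4.5, 3, 4.5, 2, 6.5, 6.5

Sorted (descending): 56, 52, 47, 38, 38, 15, 15
The 2 values of 38 occupy positions 4–5 → average rank (4+5)/2 = 4.5.
The 2 values of 15 occupy positions 6–7 → average rank (6+7)/2 = 6.5.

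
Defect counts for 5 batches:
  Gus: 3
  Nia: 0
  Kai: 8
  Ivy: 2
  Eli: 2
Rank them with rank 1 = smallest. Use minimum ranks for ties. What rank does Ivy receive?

Sorted (ascending): 0, 2, 2, 3, 8
The 2 values of 2 occupy positions 2–3 → each gets rank 2.
Ivy has value 2 → rank 2.

2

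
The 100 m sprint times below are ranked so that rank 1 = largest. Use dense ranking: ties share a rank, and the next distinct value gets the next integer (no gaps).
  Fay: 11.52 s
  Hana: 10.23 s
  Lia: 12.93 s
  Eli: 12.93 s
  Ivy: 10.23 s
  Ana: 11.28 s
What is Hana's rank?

Sorted (descending): 12.93, 12.93, 11.52, 11.28, 10.23, 10.23
The 2 values of 12.93 share dense rank 1.
The 2 values of 10.23 share dense rank 4.
Remaining distinct values take the next consecutive integers.
Hana has value 10.23 s → rank 4.

4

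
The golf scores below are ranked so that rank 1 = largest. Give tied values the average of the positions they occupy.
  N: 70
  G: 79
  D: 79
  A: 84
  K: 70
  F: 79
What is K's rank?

Sorted (descending): 84, 79, 79, 79, 70, 70
The 3 values of 79 occupy positions 2–4 → average rank 3.
The 2 values of 70 occupy positions 5–6 → average rank (5+6)/2 = 5.5.
K has value 70 → rank 5.5.

5.5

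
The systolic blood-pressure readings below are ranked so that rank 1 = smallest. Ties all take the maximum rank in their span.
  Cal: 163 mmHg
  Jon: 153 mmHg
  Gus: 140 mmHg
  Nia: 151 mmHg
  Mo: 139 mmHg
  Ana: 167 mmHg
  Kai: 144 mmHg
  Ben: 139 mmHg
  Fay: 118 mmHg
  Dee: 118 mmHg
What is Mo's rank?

4

Sorted (ascending): 118, 118, 139, 139, 140, 144, 151, 153, 163, 167
The 2 values of 118 occupy positions 1–2 → each gets rank 2.
The 2 values of 139 occupy positions 3–4 → each gets rank 4.
Mo has value 139 mmHg → rank 4.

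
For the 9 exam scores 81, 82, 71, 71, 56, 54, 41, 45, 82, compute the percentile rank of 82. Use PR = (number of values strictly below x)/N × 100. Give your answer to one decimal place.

77.8

N = 9.
Strictly below 82: 7. Equal to 82: 2.
PR = 7/9 × 100 = 77.8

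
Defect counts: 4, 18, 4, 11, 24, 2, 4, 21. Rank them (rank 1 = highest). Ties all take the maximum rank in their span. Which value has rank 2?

Sorted (descending): 24, 21, 18, 11, 4, 4, 4, 2
The 3 values of 4 occupy positions 5–7 → each gets rank 7.
Rank 2 → value 21.

21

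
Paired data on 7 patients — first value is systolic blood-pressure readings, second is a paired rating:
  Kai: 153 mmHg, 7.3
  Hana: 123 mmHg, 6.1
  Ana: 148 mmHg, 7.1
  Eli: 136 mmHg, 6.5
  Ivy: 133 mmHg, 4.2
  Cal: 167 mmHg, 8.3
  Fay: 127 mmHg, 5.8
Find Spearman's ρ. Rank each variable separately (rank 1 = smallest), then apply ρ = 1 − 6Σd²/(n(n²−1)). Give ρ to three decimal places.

0.857

Ranks of variable 1: 6, 1, 5, 4, 3, 7, 2
Ranks of variable 2: 6, 3, 5, 4, 1, 7, 2
d = r₁ − r₂: 0, -2, 0, 0, 2, 0, 0
d²: 0, 4, 0, 0, 4, 0, 0; Σd² = 8
ρ = 1 − 6·8/(7·48) = 1 − 48/336 = 0.857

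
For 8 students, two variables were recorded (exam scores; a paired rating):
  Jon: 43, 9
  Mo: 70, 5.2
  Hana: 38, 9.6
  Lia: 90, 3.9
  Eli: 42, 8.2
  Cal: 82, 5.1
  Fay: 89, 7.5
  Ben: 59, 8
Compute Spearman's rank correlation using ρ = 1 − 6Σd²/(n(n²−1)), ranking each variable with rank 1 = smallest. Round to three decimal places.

Ranks of variable 1: 3, 5, 1, 8, 2, 6, 7, 4
Ranks of variable 2: 7, 3, 8, 1, 6, 2, 4, 5
d = r₁ − r₂: -4, 2, -7, 7, -4, 4, 3, -1
d²: 16, 4, 49, 49, 16, 16, 9, 1; Σd² = 160
ρ = 1 − 6·160/(8·63) = 1 − 960/504 = -0.905

-0.905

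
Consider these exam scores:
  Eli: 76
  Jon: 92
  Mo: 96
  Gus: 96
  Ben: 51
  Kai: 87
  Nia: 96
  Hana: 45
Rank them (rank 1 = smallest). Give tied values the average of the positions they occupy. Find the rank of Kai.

4

Sorted (ascending): 45, 51, 76, 87, 92, 96, 96, 96
The 3 values of 96 occupy positions 6–8 → average rank 7.
Kai has value 87 → rank 4.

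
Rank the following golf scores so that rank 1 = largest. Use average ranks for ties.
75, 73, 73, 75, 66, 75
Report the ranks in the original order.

Sorted (descending): 75, 75, 75, 73, 73, 66
The 3 values of 75 occupy positions 1–3 → average rank 2.
The 2 values of 73 occupy positions 4–5 → average rank (4+5)/2 = 4.5.

2, 4.5, 4.5, 2, 6, 2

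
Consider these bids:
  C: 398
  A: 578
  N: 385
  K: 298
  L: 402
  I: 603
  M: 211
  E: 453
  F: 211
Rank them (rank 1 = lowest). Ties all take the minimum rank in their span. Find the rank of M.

Sorted (ascending): 211, 211, 298, 385, 398, 402, 453, 578, 603
The 2 values of 211 occupy positions 1–2 → each gets rank 1.
M has value 211 → rank 1.

1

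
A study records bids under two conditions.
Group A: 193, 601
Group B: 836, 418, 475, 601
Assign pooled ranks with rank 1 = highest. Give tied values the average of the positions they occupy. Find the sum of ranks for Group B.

12.5

Sorted (descending): 836, 601, 601, 475, 418, 193
The 2 values of 601 occupy positions 2–3 → average rank (2+3)/2 = 2.5.
Group B values → pooled ranks: 836→1, 418→5, 475→4, 601→2.5
Rank sum = 1 + 5 + 4 + 2.5 = 12.5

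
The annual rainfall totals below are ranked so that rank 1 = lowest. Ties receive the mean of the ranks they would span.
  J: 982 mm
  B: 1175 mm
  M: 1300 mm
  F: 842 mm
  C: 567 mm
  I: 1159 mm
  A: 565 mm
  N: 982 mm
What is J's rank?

Sorted (ascending): 565, 567, 842, 982, 982, 1159, 1175, 1300
The 2 values of 982 occupy positions 4–5 → average rank (4+5)/2 = 4.5.
J has value 982 mm → rank 4.5.

4.5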